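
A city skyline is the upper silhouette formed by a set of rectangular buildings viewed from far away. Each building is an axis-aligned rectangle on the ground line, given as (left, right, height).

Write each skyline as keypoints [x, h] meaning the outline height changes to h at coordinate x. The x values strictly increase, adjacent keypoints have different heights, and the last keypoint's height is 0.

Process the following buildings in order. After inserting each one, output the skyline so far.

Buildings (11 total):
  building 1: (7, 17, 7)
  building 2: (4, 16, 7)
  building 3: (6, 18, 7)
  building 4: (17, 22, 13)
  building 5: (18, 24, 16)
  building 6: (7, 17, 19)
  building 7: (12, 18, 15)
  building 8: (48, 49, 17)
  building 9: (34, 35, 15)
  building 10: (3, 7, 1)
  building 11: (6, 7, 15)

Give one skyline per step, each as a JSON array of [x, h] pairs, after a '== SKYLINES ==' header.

== SKYLINES ==
[[7,7],[17,0]]
[[4,7],[17,0]]
[[4,7],[18,0]]
[[4,7],[17,13],[22,0]]
[[4,7],[17,13],[18,16],[24,0]]
[[4,7],[7,19],[17,13],[18,16],[24,0]]
[[4,7],[7,19],[17,15],[18,16],[24,0]]
[[4,7],[7,19],[17,15],[18,16],[24,0],[48,17],[49,0]]
[[4,7],[7,19],[17,15],[18,16],[24,0],[34,15],[35,0],[48,17],[49,0]]
[[3,1],[4,7],[7,19],[17,15],[18,16],[24,0],[34,15],[35,0],[48,17],[49,0]]
[[3,1],[4,7],[6,15],[7,19],[17,15],[18,16],[24,0],[34,15],[35,0],[48,17],[49,0]]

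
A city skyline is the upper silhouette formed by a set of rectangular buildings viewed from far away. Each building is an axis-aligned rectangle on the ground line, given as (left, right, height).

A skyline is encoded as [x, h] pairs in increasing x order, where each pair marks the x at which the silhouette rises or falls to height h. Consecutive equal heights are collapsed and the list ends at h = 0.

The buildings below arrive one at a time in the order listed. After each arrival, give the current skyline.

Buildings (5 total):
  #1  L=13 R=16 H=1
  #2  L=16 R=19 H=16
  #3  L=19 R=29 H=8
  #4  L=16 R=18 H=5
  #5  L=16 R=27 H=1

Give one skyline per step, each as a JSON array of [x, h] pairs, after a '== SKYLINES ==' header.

== SKYLINES ==
[[13,1],[16,0]]
[[13,1],[16,16],[19,0]]
[[13,1],[16,16],[19,8],[29,0]]
[[13,1],[16,16],[19,8],[29,0]]
[[13,1],[16,16],[19,8],[29,0]]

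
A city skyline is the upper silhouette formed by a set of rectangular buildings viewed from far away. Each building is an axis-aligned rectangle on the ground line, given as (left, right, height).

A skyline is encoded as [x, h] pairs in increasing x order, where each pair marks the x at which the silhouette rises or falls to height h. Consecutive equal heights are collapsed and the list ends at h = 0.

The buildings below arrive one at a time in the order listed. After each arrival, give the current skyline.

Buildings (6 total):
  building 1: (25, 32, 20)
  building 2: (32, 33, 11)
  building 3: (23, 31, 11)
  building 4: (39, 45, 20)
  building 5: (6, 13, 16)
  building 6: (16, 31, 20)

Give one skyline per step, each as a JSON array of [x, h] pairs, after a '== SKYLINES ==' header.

== SKYLINES ==
[[25,20],[32,0]]
[[25,20],[32,11],[33,0]]
[[23,11],[25,20],[32,11],[33,0]]
[[23,11],[25,20],[32,11],[33,0],[39,20],[45,0]]
[[6,16],[13,0],[23,11],[25,20],[32,11],[33,0],[39,20],[45,0]]
[[6,16],[13,0],[16,20],[32,11],[33,0],[39,20],[45,0]]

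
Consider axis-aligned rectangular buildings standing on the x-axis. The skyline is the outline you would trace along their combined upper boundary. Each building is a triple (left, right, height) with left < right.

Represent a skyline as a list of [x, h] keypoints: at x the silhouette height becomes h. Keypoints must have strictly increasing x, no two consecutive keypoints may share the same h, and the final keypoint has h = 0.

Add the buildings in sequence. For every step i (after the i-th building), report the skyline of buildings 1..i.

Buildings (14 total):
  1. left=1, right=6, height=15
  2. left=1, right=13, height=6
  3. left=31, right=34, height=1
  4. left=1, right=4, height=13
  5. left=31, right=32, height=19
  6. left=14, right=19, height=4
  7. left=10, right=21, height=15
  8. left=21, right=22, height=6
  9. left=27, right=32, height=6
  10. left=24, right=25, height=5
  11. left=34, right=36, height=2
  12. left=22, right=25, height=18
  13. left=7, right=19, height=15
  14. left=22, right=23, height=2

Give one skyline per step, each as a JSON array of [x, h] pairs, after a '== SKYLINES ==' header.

== SKYLINES ==
[[1,15],[6,0]]
[[1,15],[6,6],[13,0]]
[[1,15],[6,6],[13,0],[31,1],[34,0]]
[[1,15],[6,6],[13,0],[31,1],[34,0]]
[[1,15],[6,6],[13,0],[31,19],[32,1],[34,0]]
[[1,15],[6,6],[13,0],[14,4],[19,0],[31,19],[32,1],[34,0]]
[[1,15],[6,6],[10,15],[21,0],[31,19],[32,1],[34,0]]
[[1,15],[6,6],[10,15],[21,6],[22,0],[31,19],[32,1],[34,0]]
[[1,15],[6,6],[10,15],[21,6],[22,0],[27,6],[31,19],[32,1],[34,0]]
[[1,15],[6,6],[10,15],[21,6],[22,0],[24,5],[25,0],[27,6],[31,19],[32,1],[34,0]]
[[1,15],[6,6],[10,15],[21,6],[22,0],[24,5],[25,0],[27,6],[31,19],[32,1],[34,2],[36,0]]
[[1,15],[6,6],[10,15],[21,6],[22,18],[25,0],[27,6],[31,19],[32,1],[34,2],[36,0]]
[[1,15],[6,6],[7,15],[21,6],[22,18],[25,0],[27,6],[31,19],[32,1],[34,2],[36,0]]
[[1,15],[6,6],[7,15],[21,6],[22,18],[25,0],[27,6],[31,19],[32,1],[34,2],[36,0]]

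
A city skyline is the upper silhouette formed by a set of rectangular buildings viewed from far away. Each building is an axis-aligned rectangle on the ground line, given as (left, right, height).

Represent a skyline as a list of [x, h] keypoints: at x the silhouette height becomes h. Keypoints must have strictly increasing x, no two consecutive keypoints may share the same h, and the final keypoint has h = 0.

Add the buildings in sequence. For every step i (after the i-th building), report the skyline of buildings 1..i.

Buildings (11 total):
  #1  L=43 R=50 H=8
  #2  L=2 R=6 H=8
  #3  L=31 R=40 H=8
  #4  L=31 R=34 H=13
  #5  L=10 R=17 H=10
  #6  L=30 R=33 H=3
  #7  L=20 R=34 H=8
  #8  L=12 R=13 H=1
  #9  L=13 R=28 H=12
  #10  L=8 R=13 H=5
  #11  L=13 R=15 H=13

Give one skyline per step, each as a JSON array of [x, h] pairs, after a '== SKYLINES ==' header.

== SKYLINES ==
[[43,8],[50,0]]
[[2,8],[6,0],[43,8],[50,0]]
[[2,8],[6,0],[31,8],[40,0],[43,8],[50,0]]
[[2,8],[6,0],[31,13],[34,8],[40,0],[43,8],[50,0]]
[[2,8],[6,0],[10,10],[17,0],[31,13],[34,8],[40,0],[43,8],[50,0]]
[[2,8],[6,0],[10,10],[17,0],[30,3],[31,13],[34,8],[40,0],[43,8],[50,0]]
[[2,8],[6,0],[10,10],[17,0],[20,8],[31,13],[34,8],[40,0],[43,8],[50,0]]
[[2,8],[6,0],[10,10],[17,0],[20,8],[31,13],[34,8],[40,0],[43,8],[50,0]]
[[2,8],[6,0],[10,10],[13,12],[28,8],[31,13],[34,8],[40,0],[43,8],[50,0]]
[[2,8],[6,0],[8,5],[10,10],[13,12],[28,8],[31,13],[34,8],[40,0],[43,8],[50,0]]
[[2,8],[6,0],[8,5],[10,10],[13,13],[15,12],[28,8],[31,13],[34,8],[40,0],[43,8],[50,0]]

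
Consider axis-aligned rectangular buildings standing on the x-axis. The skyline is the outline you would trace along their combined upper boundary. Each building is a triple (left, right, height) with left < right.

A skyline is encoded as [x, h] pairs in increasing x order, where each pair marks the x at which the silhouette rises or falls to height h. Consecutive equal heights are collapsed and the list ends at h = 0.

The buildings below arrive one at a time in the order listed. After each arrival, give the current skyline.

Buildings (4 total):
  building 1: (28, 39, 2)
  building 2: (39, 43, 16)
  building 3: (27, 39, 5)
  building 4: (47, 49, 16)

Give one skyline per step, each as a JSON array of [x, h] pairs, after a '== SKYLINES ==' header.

== SKYLINES ==
[[28,2],[39,0]]
[[28,2],[39,16],[43,0]]
[[27,5],[39,16],[43,0]]
[[27,5],[39,16],[43,0],[47,16],[49,0]]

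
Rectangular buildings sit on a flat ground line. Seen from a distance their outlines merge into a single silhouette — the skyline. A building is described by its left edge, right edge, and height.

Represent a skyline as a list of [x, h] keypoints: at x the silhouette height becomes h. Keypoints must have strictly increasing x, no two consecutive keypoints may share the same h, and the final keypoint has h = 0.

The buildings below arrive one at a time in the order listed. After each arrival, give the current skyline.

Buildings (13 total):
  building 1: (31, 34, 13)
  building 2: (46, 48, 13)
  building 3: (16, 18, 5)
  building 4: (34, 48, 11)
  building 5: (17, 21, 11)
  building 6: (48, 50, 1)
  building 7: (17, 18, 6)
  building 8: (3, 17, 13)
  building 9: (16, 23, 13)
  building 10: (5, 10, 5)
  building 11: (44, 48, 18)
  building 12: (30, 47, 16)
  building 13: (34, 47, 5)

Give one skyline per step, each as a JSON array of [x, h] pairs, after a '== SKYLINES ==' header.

== SKYLINES ==
[[31,13],[34,0]]
[[31,13],[34,0],[46,13],[48,0]]
[[16,5],[18,0],[31,13],[34,0],[46,13],[48,0]]
[[16,5],[18,0],[31,13],[34,11],[46,13],[48,0]]
[[16,5],[17,11],[21,0],[31,13],[34,11],[46,13],[48,0]]
[[16,5],[17,11],[21,0],[31,13],[34,11],[46,13],[48,1],[50,0]]
[[16,5],[17,11],[21,0],[31,13],[34,11],[46,13],[48,1],[50,0]]
[[3,13],[17,11],[21,0],[31,13],[34,11],[46,13],[48,1],[50,0]]
[[3,13],[23,0],[31,13],[34,11],[46,13],[48,1],[50,0]]
[[3,13],[23,0],[31,13],[34,11],[46,13],[48,1],[50,0]]
[[3,13],[23,0],[31,13],[34,11],[44,18],[48,1],[50,0]]
[[3,13],[23,0],[30,16],[44,18],[48,1],[50,0]]
[[3,13],[23,0],[30,16],[44,18],[48,1],[50,0]]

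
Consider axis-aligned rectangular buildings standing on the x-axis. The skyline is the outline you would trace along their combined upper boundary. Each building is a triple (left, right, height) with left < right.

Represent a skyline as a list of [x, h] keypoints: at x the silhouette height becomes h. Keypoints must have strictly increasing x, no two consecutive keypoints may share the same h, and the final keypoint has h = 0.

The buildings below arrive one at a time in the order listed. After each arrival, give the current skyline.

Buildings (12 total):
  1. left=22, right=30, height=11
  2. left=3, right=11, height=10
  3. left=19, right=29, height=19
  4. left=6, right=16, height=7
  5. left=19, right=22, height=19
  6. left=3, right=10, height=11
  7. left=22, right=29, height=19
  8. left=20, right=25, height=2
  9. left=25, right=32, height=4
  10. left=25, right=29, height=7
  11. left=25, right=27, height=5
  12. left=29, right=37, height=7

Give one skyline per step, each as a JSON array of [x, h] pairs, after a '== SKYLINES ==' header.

== SKYLINES ==
[[22,11],[30,0]]
[[3,10],[11,0],[22,11],[30,0]]
[[3,10],[11,0],[19,19],[29,11],[30,0]]
[[3,10],[11,7],[16,0],[19,19],[29,11],[30,0]]
[[3,10],[11,7],[16,0],[19,19],[29,11],[30,0]]
[[3,11],[10,10],[11,7],[16,0],[19,19],[29,11],[30,0]]
[[3,11],[10,10],[11,7],[16,0],[19,19],[29,11],[30,0]]
[[3,11],[10,10],[11,7],[16,0],[19,19],[29,11],[30,0]]
[[3,11],[10,10],[11,7],[16,0],[19,19],[29,11],[30,4],[32,0]]
[[3,11],[10,10],[11,7],[16,0],[19,19],[29,11],[30,4],[32,0]]
[[3,11],[10,10],[11,7],[16,0],[19,19],[29,11],[30,4],[32,0]]
[[3,11],[10,10],[11,7],[16,0],[19,19],[29,11],[30,7],[37,0]]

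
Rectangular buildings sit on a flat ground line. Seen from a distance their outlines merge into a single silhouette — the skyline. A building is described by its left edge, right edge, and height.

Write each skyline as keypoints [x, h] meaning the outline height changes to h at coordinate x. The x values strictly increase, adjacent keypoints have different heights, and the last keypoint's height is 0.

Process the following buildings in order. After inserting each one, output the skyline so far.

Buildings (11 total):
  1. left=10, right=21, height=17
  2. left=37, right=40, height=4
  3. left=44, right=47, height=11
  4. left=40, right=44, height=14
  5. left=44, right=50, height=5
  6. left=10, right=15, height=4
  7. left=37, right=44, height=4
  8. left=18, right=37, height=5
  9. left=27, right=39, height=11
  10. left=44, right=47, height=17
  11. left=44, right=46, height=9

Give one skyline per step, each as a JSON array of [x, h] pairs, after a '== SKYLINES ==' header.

== SKYLINES ==
[[10,17],[21,0]]
[[10,17],[21,0],[37,4],[40,0]]
[[10,17],[21,0],[37,4],[40,0],[44,11],[47,0]]
[[10,17],[21,0],[37,4],[40,14],[44,11],[47,0]]
[[10,17],[21,0],[37,4],[40,14],[44,11],[47,5],[50,0]]
[[10,17],[21,0],[37,4],[40,14],[44,11],[47,5],[50,0]]
[[10,17],[21,0],[37,4],[40,14],[44,11],[47,5],[50,0]]
[[10,17],[21,5],[37,4],[40,14],[44,11],[47,5],[50,0]]
[[10,17],[21,5],[27,11],[39,4],[40,14],[44,11],[47,5],[50,0]]
[[10,17],[21,5],[27,11],[39,4],[40,14],[44,17],[47,5],[50,0]]
[[10,17],[21,5],[27,11],[39,4],[40,14],[44,17],[47,5],[50,0]]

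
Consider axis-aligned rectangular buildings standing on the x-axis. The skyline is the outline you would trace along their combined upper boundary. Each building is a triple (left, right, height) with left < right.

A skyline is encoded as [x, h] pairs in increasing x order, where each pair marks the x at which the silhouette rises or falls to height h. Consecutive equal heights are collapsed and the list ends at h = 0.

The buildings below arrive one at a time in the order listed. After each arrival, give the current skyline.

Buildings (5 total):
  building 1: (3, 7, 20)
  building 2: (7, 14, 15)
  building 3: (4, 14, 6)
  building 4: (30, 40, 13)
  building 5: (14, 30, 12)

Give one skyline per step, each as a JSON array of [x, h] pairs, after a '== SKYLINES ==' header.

== SKYLINES ==
[[3,20],[7,0]]
[[3,20],[7,15],[14,0]]
[[3,20],[7,15],[14,0]]
[[3,20],[7,15],[14,0],[30,13],[40,0]]
[[3,20],[7,15],[14,12],[30,13],[40,0]]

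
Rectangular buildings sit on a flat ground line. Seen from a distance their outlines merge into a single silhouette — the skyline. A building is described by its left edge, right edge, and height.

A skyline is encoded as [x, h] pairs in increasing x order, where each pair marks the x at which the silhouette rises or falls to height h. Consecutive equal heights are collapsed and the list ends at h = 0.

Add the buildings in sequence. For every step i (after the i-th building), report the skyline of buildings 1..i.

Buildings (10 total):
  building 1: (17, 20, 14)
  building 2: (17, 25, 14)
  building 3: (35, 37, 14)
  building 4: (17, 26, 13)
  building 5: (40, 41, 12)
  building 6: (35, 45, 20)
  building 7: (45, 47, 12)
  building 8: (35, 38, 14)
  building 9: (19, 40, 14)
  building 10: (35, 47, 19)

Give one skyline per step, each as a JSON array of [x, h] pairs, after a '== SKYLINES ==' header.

== SKYLINES ==
[[17,14],[20,0]]
[[17,14],[25,0]]
[[17,14],[25,0],[35,14],[37,0]]
[[17,14],[25,13],[26,0],[35,14],[37,0]]
[[17,14],[25,13],[26,0],[35,14],[37,0],[40,12],[41,0]]
[[17,14],[25,13],[26,0],[35,20],[45,0]]
[[17,14],[25,13],[26,0],[35,20],[45,12],[47,0]]
[[17,14],[25,13],[26,0],[35,20],[45,12],[47,0]]
[[17,14],[35,20],[45,12],[47,0]]
[[17,14],[35,20],[45,19],[47,0]]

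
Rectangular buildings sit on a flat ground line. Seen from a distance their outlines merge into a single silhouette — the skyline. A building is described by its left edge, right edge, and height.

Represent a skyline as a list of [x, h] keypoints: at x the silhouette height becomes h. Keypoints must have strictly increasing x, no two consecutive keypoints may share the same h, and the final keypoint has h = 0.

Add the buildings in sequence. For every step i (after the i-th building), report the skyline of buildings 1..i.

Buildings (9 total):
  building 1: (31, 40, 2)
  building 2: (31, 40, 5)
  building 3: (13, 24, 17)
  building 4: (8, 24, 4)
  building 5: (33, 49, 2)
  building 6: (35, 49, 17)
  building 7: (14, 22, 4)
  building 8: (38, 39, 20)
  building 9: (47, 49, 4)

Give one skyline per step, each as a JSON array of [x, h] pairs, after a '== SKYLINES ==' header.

== SKYLINES ==
[[31,2],[40,0]]
[[31,5],[40,0]]
[[13,17],[24,0],[31,5],[40,0]]
[[8,4],[13,17],[24,0],[31,5],[40,0]]
[[8,4],[13,17],[24,0],[31,5],[40,2],[49,0]]
[[8,4],[13,17],[24,0],[31,5],[35,17],[49,0]]
[[8,4],[13,17],[24,0],[31,5],[35,17],[49,0]]
[[8,4],[13,17],[24,0],[31,5],[35,17],[38,20],[39,17],[49,0]]
[[8,4],[13,17],[24,0],[31,5],[35,17],[38,20],[39,17],[49,0]]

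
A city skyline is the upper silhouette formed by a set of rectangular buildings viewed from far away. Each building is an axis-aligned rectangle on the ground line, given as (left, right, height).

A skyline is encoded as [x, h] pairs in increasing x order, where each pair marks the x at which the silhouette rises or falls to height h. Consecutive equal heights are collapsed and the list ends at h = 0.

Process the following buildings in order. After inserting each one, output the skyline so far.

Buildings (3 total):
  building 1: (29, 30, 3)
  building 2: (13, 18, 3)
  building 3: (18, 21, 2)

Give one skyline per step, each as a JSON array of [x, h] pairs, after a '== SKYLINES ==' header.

== SKYLINES ==
[[29,3],[30,0]]
[[13,3],[18,0],[29,3],[30,0]]
[[13,3],[18,2],[21,0],[29,3],[30,0]]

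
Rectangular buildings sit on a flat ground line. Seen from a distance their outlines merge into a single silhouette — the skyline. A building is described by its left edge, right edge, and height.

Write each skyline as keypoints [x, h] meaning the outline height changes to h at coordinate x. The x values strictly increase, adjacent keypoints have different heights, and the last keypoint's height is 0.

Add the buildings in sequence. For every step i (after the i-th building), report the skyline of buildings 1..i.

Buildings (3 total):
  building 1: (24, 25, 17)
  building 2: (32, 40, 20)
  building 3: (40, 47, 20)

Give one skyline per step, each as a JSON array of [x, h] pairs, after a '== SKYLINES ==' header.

== SKYLINES ==
[[24,17],[25,0]]
[[24,17],[25,0],[32,20],[40,0]]
[[24,17],[25,0],[32,20],[47,0]]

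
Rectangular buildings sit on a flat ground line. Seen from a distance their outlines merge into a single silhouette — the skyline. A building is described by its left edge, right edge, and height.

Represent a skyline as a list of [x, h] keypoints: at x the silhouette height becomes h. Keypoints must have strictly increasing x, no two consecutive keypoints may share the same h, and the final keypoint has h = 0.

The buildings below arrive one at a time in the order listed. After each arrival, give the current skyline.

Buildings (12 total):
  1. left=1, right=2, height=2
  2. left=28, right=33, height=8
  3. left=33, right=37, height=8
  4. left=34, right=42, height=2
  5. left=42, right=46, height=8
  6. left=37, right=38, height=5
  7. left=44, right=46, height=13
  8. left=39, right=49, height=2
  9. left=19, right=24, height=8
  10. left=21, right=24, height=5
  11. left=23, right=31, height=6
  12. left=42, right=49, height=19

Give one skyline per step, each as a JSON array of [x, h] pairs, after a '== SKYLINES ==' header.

== SKYLINES ==
[[1,2],[2,0]]
[[1,2],[2,0],[28,8],[33,0]]
[[1,2],[2,0],[28,8],[37,0]]
[[1,2],[2,0],[28,8],[37,2],[42,0]]
[[1,2],[2,0],[28,8],[37,2],[42,8],[46,0]]
[[1,2],[2,0],[28,8],[37,5],[38,2],[42,8],[46,0]]
[[1,2],[2,0],[28,8],[37,5],[38,2],[42,8],[44,13],[46,0]]
[[1,2],[2,0],[28,8],[37,5],[38,2],[42,8],[44,13],[46,2],[49,0]]
[[1,2],[2,0],[19,8],[24,0],[28,8],[37,5],[38,2],[42,8],[44,13],[46,2],[49,0]]
[[1,2],[2,0],[19,8],[24,0],[28,8],[37,5],[38,2],[42,8],[44,13],[46,2],[49,0]]
[[1,2],[2,0],[19,8],[24,6],[28,8],[37,5],[38,2],[42,8],[44,13],[46,2],[49,0]]
[[1,2],[2,0],[19,8],[24,6],[28,8],[37,5],[38,2],[42,19],[49,0]]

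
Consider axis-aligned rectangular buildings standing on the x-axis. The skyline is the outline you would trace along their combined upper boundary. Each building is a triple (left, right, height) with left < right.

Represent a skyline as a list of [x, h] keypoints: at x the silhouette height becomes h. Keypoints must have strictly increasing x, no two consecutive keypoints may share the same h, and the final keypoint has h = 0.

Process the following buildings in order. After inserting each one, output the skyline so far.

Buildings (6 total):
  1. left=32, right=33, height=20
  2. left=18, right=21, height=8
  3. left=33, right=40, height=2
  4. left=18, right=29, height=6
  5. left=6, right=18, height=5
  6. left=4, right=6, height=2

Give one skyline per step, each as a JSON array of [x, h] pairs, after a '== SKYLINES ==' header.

== SKYLINES ==
[[32,20],[33,0]]
[[18,8],[21,0],[32,20],[33,0]]
[[18,8],[21,0],[32,20],[33,2],[40,0]]
[[18,8],[21,6],[29,0],[32,20],[33,2],[40,0]]
[[6,5],[18,8],[21,6],[29,0],[32,20],[33,2],[40,0]]
[[4,2],[6,5],[18,8],[21,6],[29,0],[32,20],[33,2],[40,0]]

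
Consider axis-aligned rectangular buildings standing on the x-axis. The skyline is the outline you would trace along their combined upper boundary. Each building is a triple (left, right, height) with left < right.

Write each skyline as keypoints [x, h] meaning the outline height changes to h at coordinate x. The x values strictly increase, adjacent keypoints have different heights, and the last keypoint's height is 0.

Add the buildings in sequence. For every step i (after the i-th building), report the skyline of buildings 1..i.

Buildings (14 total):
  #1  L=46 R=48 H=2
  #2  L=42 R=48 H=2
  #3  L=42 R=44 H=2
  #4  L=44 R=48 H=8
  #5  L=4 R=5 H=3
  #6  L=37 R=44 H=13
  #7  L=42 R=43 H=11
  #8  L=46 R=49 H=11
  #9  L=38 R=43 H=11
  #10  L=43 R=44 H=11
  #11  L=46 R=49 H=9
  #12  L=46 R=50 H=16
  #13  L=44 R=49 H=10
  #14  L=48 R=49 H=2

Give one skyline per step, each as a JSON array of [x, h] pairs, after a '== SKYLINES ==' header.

== SKYLINES ==
[[46,2],[48,0]]
[[42,2],[48,0]]
[[42,2],[48,0]]
[[42,2],[44,8],[48,0]]
[[4,3],[5,0],[42,2],[44,8],[48,0]]
[[4,3],[5,0],[37,13],[44,8],[48,0]]
[[4,3],[5,0],[37,13],[44,8],[48,0]]
[[4,3],[5,0],[37,13],[44,8],[46,11],[49,0]]
[[4,3],[5,0],[37,13],[44,8],[46,11],[49,0]]
[[4,3],[5,0],[37,13],[44,8],[46,11],[49,0]]
[[4,3],[5,0],[37,13],[44,8],[46,11],[49,0]]
[[4,3],[5,0],[37,13],[44,8],[46,16],[50,0]]
[[4,3],[5,0],[37,13],[44,10],[46,16],[50,0]]
[[4,3],[5,0],[37,13],[44,10],[46,16],[50,0]]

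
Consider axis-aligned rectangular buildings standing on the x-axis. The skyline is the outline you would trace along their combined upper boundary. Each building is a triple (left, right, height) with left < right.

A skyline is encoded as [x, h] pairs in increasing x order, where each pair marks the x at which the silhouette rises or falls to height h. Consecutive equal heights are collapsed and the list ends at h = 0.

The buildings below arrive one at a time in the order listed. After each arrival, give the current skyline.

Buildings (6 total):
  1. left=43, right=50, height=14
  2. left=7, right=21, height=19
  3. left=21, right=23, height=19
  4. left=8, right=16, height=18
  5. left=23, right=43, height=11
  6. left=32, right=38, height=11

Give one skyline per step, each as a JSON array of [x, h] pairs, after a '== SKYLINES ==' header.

== SKYLINES ==
[[43,14],[50,0]]
[[7,19],[21,0],[43,14],[50,0]]
[[7,19],[23,0],[43,14],[50,0]]
[[7,19],[23,0],[43,14],[50,0]]
[[7,19],[23,11],[43,14],[50,0]]
[[7,19],[23,11],[43,14],[50,0]]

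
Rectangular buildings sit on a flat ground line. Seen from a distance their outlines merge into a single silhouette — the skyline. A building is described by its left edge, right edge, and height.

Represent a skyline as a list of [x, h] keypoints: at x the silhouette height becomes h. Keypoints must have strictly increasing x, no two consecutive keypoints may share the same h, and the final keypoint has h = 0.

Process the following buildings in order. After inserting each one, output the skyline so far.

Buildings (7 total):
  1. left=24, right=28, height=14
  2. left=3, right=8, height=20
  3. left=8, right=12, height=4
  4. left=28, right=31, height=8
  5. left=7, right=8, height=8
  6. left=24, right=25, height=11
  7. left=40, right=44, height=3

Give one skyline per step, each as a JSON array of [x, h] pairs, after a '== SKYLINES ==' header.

== SKYLINES ==
[[24,14],[28,0]]
[[3,20],[8,0],[24,14],[28,0]]
[[3,20],[8,4],[12,0],[24,14],[28,0]]
[[3,20],[8,4],[12,0],[24,14],[28,8],[31,0]]
[[3,20],[8,4],[12,0],[24,14],[28,8],[31,0]]
[[3,20],[8,4],[12,0],[24,14],[28,8],[31,0]]
[[3,20],[8,4],[12,0],[24,14],[28,8],[31,0],[40,3],[44,0]]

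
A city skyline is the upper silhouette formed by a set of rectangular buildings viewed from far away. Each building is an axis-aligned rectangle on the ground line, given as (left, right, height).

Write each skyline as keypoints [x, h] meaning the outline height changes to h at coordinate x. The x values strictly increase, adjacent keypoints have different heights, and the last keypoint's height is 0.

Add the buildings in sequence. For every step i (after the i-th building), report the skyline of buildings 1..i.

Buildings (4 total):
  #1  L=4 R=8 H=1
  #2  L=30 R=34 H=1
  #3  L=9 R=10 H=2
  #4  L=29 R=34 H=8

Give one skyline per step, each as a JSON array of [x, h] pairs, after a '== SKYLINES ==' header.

== SKYLINES ==
[[4,1],[8,0]]
[[4,1],[8,0],[30,1],[34,0]]
[[4,1],[8,0],[9,2],[10,0],[30,1],[34,0]]
[[4,1],[8,0],[9,2],[10,0],[29,8],[34,0]]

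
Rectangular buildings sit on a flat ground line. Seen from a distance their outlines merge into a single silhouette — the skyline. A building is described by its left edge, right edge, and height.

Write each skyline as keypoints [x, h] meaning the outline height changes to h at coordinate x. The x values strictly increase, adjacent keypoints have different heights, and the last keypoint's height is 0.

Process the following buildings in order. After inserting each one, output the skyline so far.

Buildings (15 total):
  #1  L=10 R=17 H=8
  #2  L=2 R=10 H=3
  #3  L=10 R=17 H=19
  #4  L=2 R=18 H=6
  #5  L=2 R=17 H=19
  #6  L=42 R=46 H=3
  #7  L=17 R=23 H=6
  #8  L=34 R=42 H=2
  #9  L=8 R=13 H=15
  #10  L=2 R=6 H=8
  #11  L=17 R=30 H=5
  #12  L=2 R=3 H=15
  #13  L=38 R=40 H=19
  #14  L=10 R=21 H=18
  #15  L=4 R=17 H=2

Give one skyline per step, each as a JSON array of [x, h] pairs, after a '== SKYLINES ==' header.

== SKYLINES ==
[[10,8],[17,0]]
[[2,3],[10,8],[17,0]]
[[2,3],[10,19],[17,0]]
[[2,6],[10,19],[17,6],[18,0]]
[[2,19],[17,6],[18,0]]
[[2,19],[17,6],[18,0],[42,3],[46,0]]
[[2,19],[17,6],[23,0],[42,3],[46,0]]
[[2,19],[17,6],[23,0],[34,2],[42,3],[46,0]]
[[2,19],[17,6],[23,0],[34,2],[42,3],[46,0]]
[[2,19],[17,6],[23,0],[34,2],[42,3],[46,0]]
[[2,19],[17,6],[23,5],[30,0],[34,2],[42,3],[46,0]]
[[2,19],[17,6],[23,5],[30,0],[34,2],[42,3],[46,0]]
[[2,19],[17,6],[23,5],[30,0],[34,2],[38,19],[40,2],[42,3],[46,0]]
[[2,19],[17,18],[21,6],[23,5],[30,0],[34,2],[38,19],[40,2],[42,3],[46,0]]
[[2,19],[17,18],[21,6],[23,5],[30,0],[34,2],[38,19],[40,2],[42,3],[46,0]]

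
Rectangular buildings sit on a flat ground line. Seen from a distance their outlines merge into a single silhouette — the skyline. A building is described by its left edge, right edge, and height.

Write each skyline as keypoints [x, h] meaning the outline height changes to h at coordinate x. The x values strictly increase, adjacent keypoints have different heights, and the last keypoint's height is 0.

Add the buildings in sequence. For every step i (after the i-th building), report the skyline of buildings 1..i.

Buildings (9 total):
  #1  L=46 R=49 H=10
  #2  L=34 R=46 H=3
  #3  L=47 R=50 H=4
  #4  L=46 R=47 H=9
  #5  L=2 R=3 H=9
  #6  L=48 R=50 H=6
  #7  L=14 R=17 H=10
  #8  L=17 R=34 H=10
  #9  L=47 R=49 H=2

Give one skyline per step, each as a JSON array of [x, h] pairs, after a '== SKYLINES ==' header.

== SKYLINES ==
[[46,10],[49,0]]
[[34,3],[46,10],[49,0]]
[[34,3],[46,10],[49,4],[50,0]]
[[34,3],[46,10],[49,4],[50,0]]
[[2,9],[3,0],[34,3],[46,10],[49,4],[50,0]]
[[2,9],[3,0],[34,3],[46,10],[49,6],[50,0]]
[[2,9],[3,0],[14,10],[17,0],[34,3],[46,10],[49,6],[50,0]]
[[2,9],[3,0],[14,10],[34,3],[46,10],[49,6],[50,0]]
[[2,9],[3,0],[14,10],[34,3],[46,10],[49,6],[50,0]]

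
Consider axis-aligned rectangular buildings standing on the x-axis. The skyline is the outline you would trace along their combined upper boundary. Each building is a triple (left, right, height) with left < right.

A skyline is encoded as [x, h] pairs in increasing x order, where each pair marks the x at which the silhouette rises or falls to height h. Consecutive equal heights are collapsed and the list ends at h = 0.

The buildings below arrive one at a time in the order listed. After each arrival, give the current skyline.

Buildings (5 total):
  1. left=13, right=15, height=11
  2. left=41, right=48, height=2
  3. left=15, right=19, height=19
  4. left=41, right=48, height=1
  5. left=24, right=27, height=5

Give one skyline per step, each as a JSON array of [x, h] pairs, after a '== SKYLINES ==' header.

== SKYLINES ==
[[13,11],[15,0]]
[[13,11],[15,0],[41,2],[48,0]]
[[13,11],[15,19],[19,0],[41,2],[48,0]]
[[13,11],[15,19],[19,0],[41,2],[48,0]]
[[13,11],[15,19],[19,0],[24,5],[27,0],[41,2],[48,0]]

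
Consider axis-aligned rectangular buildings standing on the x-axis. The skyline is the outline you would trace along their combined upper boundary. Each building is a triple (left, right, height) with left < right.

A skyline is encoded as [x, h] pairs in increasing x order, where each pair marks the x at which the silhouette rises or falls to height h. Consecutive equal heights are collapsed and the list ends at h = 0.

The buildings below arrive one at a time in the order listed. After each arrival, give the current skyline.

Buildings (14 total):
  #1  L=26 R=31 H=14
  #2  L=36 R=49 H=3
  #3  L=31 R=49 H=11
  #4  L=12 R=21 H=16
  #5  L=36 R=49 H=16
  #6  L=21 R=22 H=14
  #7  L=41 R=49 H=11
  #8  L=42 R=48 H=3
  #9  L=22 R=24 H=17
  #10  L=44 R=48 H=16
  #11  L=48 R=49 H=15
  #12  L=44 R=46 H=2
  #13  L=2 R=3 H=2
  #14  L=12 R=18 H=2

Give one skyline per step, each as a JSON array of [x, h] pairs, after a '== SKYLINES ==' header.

== SKYLINES ==
[[26,14],[31,0]]
[[26,14],[31,0],[36,3],[49,0]]
[[26,14],[31,11],[49,0]]
[[12,16],[21,0],[26,14],[31,11],[49,0]]
[[12,16],[21,0],[26,14],[31,11],[36,16],[49,0]]
[[12,16],[21,14],[22,0],[26,14],[31,11],[36,16],[49,0]]
[[12,16],[21,14],[22,0],[26,14],[31,11],[36,16],[49,0]]
[[12,16],[21,14],[22,0],[26,14],[31,11],[36,16],[49,0]]
[[12,16],[21,14],[22,17],[24,0],[26,14],[31,11],[36,16],[49,0]]
[[12,16],[21,14],[22,17],[24,0],[26,14],[31,11],[36,16],[49,0]]
[[12,16],[21,14],[22,17],[24,0],[26,14],[31,11],[36,16],[49,0]]
[[12,16],[21,14],[22,17],[24,0],[26,14],[31,11],[36,16],[49,0]]
[[2,2],[3,0],[12,16],[21,14],[22,17],[24,0],[26,14],[31,11],[36,16],[49,0]]
[[2,2],[3,0],[12,16],[21,14],[22,17],[24,0],[26,14],[31,11],[36,16],[49,0]]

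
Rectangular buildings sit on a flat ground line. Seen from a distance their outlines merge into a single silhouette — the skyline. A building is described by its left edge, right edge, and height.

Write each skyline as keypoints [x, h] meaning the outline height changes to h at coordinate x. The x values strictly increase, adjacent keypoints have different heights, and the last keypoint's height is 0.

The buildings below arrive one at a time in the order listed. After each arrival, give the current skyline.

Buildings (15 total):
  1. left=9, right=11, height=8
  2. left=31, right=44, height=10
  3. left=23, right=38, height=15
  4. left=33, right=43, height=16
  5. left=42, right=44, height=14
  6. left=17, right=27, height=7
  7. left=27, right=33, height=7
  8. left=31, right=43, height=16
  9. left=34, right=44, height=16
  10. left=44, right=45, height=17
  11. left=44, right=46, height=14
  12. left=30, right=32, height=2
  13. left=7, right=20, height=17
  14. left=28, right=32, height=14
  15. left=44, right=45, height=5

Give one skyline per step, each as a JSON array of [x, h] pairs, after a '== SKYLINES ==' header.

== SKYLINES ==
[[9,8],[11,0]]
[[9,8],[11,0],[31,10],[44,0]]
[[9,8],[11,0],[23,15],[38,10],[44,0]]
[[9,8],[11,0],[23,15],[33,16],[43,10],[44,0]]
[[9,8],[11,0],[23,15],[33,16],[43,14],[44,0]]
[[9,8],[11,0],[17,7],[23,15],[33,16],[43,14],[44,0]]
[[9,8],[11,0],[17,7],[23,15],[33,16],[43,14],[44,0]]
[[9,8],[11,0],[17,7],[23,15],[31,16],[43,14],[44,0]]
[[9,8],[11,0],[17,7],[23,15],[31,16],[44,0]]
[[9,8],[11,0],[17,7],[23,15],[31,16],[44,17],[45,0]]
[[9,8],[11,0],[17,7],[23,15],[31,16],[44,17],[45,14],[46,0]]
[[9,8],[11,0],[17,7],[23,15],[31,16],[44,17],[45,14],[46,0]]
[[7,17],[20,7],[23,15],[31,16],[44,17],[45,14],[46,0]]
[[7,17],[20,7],[23,15],[31,16],[44,17],[45,14],[46,0]]
[[7,17],[20,7],[23,15],[31,16],[44,17],[45,14],[46,0]]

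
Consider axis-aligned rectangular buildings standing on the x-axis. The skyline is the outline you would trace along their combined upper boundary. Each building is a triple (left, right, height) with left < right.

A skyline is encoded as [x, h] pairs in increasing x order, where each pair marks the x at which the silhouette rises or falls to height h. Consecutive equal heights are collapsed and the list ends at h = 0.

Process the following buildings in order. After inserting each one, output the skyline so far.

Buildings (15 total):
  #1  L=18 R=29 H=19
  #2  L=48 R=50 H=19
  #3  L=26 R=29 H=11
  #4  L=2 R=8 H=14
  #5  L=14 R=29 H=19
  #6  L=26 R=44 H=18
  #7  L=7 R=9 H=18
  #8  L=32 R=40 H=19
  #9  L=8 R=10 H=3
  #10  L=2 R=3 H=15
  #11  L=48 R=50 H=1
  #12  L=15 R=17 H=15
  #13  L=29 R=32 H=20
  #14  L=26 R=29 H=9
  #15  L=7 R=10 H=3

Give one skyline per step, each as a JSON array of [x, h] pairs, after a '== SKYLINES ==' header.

== SKYLINES ==
[[18,19],[29,0]]
[[18,19],[29,0],[48,19],[50,0]]
[[18,19],[29,0],[48,19],[50,0]]
[[2,14],[8,0],[18,19],[29,0],[48,19],[50,0]]
[[2,14],[8,0],[14,19],[29,0],[48,19],[50,0]]
[[2,14],[8,0],[14,19],[29,18],[44,0],[48,19],[50,0]]
[[2,14],[7,18],[9,0],[14,19],[29,18],[44,0],[48,19],[50,0]]
[[2,14],[7,18],[9,0],[14,19],[29,18],[32,19],[40,18],[44,0],[48,19],[50,0]]
[[2,14],[7,18],[9,3],[10,0],[14,19],[29,18],[32,19],[40,18],[44,0],[48,19],[50,0]]
[[2,15],[3,14],[7,18],[9,3],[10,0],[14,19],[29,18],[32,19],[40,18],[44,0],[48,19],[50,0]]
[[2,15],[3,14],[7,18],[9,3],[10,0],[14,19],[29,18],[32,19],[40,18],[44,0],[48,19],[50,0]]
[[2,15],[3,14],[7,18],[9,3],[10,0],[14,19],[29,18],[32,19],[40,18],[44,0],[48,19],[50,0]]
[[2,15],[3,14],[7,18],[9,3],[10,0],[14,19],[29,20],[32,19],[40,18],[44,0],[48,19],[50,0]]
[[2,15],[3,14],[7,18],[9,3],[10,0],[14,19],[29,20],[32,19],[40,18],[44,0],[48,19],[50,0]]
[[2,15],[3,14],[7,18],[9,3],[10,0],[14,19],[29,20],[32,19],[40,18],[44,0],[48,19],[50,0]]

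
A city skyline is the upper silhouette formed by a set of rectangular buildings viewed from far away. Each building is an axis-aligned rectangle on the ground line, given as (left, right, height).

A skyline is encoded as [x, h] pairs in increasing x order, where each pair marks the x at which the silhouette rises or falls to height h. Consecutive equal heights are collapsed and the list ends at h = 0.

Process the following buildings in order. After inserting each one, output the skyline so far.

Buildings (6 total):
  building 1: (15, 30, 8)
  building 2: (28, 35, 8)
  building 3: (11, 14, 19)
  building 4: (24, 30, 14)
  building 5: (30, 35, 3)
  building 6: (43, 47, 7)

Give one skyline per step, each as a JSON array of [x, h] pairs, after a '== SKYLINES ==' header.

== SKYLINES ==
[[15,8],[30,0]]
[[15,8],[35,0]]
[[11,19],[14,0],[15,8],[35,0]]
[[11,19],[14,0],[15,8],[24,14],[30,8],[35,0]]
[[11,19],[14,0],[15,8],[24,14],[30,8],[35,0]]
[[11,19],[14,0],[15,8],[24,14],[30,8],[35,0],[43,7],[47,0]]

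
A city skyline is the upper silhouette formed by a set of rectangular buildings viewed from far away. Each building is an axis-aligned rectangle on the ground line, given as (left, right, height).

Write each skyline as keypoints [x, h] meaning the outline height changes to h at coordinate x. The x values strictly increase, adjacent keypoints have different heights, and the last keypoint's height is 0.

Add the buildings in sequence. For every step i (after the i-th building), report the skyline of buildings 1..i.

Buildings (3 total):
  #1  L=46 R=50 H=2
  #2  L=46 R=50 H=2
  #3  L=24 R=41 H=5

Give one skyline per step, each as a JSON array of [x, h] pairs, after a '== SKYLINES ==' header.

== SKYLINES ==
[[46,2],[50,0]]
[[46,2],[50,0]]
[[24,5],[41,0],[46,2],[50,0]]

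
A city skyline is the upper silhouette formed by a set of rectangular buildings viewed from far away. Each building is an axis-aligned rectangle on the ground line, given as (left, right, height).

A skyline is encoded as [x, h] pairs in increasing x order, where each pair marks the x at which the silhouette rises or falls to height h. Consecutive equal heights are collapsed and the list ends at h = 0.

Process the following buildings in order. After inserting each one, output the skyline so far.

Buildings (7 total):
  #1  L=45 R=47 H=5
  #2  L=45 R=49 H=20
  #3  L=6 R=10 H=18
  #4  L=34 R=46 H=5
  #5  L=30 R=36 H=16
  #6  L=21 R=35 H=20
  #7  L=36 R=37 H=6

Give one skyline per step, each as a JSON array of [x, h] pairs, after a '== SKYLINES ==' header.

== SKYLINES ==
[[45,5],[47,0]]
[[45,20],[49,0]]
[[6,18],[10,0],[45,20],[49,0]]
[[6,18],[10,0],[34,5],[45,20],[49,0]]
[[6,18],[10,0],[30,16],[36,5],[45,20],[49,0]]
[[6,18],[10,0],[21,20],[35,16],[36,5],[45,20],[49,0]]
[[6,18],[10,0],[21,20],[35,16],[36,6],[37,5],[45,20],[49,0]]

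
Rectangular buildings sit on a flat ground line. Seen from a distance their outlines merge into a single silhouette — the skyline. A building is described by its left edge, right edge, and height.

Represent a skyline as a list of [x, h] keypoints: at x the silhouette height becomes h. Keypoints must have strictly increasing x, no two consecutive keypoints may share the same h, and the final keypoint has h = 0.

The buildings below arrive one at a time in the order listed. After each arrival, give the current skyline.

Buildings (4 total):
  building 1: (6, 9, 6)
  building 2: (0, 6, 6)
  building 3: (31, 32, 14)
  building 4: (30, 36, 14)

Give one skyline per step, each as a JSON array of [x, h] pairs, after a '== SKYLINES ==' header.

== SKYLINES ==
[[6,6],[9,0]]
[[0,6],[9,0]]
[[0,6],[9,0],[31,14],[32,0]]
[[0,6],[9,0],[30,14],[36,0]]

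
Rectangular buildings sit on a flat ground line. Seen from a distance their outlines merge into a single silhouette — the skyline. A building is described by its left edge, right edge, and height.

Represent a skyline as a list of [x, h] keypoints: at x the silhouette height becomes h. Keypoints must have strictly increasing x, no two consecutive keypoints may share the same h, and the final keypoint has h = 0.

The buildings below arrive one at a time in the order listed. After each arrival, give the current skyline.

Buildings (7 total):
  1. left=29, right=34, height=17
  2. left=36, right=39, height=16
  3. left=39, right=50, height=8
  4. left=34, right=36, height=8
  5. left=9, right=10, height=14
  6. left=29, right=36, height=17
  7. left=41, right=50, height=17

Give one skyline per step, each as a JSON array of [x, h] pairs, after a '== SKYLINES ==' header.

== SKYLINES ==
[[29,17],[34,0]]
[[29,17],[34,0],[36,16],[39,0]]
[[29,17],[34,0],[36,16],[39,8],[50,0]]
[[29,17],[34,8],[36,16],[39,8],[50,0]]
[[9,14],[10,0],[29,17],[34,8],[36,16],[39,8],[50,0]]
[[9,14],[10,0],[29,17],[36,16],[39,8],[50,0]]
[[9,14],[10,0],[29,17],[36,16],[39,8],[41,17],[50,0]]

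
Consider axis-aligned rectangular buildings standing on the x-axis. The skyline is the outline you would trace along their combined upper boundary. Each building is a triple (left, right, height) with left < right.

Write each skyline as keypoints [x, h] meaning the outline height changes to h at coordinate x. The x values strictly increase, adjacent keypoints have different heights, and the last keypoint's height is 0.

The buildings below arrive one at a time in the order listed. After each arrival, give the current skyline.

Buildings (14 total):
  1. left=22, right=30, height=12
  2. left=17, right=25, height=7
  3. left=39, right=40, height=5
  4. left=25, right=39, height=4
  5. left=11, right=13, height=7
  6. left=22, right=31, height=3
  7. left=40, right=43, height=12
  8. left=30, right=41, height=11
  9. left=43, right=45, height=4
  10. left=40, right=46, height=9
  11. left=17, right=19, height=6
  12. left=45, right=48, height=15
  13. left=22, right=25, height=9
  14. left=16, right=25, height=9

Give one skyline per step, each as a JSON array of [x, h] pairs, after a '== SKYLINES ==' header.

== SKYLINES ==
[[22,12],[30,0]]
[[17,7],[22,12],[30,0]]
[[17,7],[22,12],[30,0],[39,5],[40,0]]
[[17,7],[22,12],[30,4],[39,5],[40,0]]
[[11,7],[13,0],[17,7],[22,12],[30,4],[39,5],[40,0]]
[[11,7],[13,0],[17,7],[22,12],[30,4],[39,5],[40,0]]
[[11,7],[13,0],[17,7],[22,12],[30,4],[39,5],[40,12],[43,0]]
[[11,7],[13,0],[17,7],[22,12],[30,11],[40,12],[43,0]]
[[11,7],[13,0],[17,7],[22,12],[30,11],[40,12],[43,4],[45,0]]
[[11,7],[13,0],[17,7],[22,12],[30,11],[40,12],[43,9],[46,0]]
[[11,7],[13,0],[17,7],[22,12],[30,11],[40,12],[43,9],[46,0]]
[[11,7],[13,0],[17,7],[22,12],[30,11],[40,12],[43,9],[45,15],[48,0]]
[[11,7],[13,0],[17,7],[22,12],[30,11],[40,12],[43,9],[45,15],[48,0]]
[[11,7],[13,0],[16,9],[22,12],[30,11],[40,12],[43,9],[45,15],[48,0]]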